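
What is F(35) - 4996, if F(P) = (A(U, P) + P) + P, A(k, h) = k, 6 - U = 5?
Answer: -4925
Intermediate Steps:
U = 1 (U = 6 - 1*5 = 6 - 5 = 1)
F(P) = 1 + 2*P (F(P) = (1 + P) + P = 1 + 2*P)
F(35) - 4996 = (1 + 2*35) - 4996 = (1 + 70) - 4996 = 71 - 4996 = -4925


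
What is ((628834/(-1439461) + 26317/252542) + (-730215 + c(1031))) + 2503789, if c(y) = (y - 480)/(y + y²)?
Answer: 342997628624797485602393/193393505349144552 ≈ 1.7736e+6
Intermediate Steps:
c(y) = (-480 + y)/(y + y²)
((628834/(-1439461) + 26317/252542) + (-730215 + c(1031))) + 2503789 = ((628834/(-1439461) + 26317/252542) + (-730215 + (-480 + 1031)/(1031*(1 + 1031)))) + 2503789 = ((628834*(-1/1439461) + 26317*(1/252542)) + (-730215 + (1/1031)*551/1032)) + 2503789 = ((-628834/1439461 + 26317/252542) + (-730215 + (1/1031)*(1/1032)*551)) + 2503789 = (-120924700891/363524359862 + (-730215 + 551/1063992)) + 2503789 = (-120924700891/363524359862 - 776942917729/1063992) + 2503789 = -141218902739831803105135/193393505349144552 + 2503789 = 342997628624797485602393/193393505349144552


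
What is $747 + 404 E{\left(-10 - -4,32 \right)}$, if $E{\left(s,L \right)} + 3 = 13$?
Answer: $4787$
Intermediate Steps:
$E{\left(s,L \right)} = 10$ ($E{\left(s,L \right)} = -3 + 13 = 10$)
$747 + 404 E{\left(-10 - -4,32 \right)} = 747 + 404 \cdot 10 = 747 + 4040 = 4787$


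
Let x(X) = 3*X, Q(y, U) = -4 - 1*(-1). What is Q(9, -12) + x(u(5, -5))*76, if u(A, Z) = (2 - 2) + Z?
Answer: -1143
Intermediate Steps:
Q(y, U) = -3 (Q(y, U) = -4 + 1 = -3)
u(A, Z) = Z (u(A, Z) = 0 + Z = Z)
Q(9, -12) + x(u(5, -5))*76 = -3 + (3*(-5))*76 = -3 - 15*76 = -3 - 1140 = -1143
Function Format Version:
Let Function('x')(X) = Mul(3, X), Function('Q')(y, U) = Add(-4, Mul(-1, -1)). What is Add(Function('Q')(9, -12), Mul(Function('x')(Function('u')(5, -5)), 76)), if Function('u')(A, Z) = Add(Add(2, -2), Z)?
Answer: -1143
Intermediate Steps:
Function('Q')(y, U) = -3 (Function('Q')(y, U) = Add(-4, 1) = -3)
Function('u')(A, Z) = Z (Function('u')(A, Z) = Add(0, Z) = Z)
Add(Function('Q')(9, -12), Mul(Function('x')(Function('u')(5, -5)), 76)) = Add(-3, Mul(Mul(3, -5), 76)) = Add(-3, Mul(-15, 76)) = Add(-3, -1140) = -1143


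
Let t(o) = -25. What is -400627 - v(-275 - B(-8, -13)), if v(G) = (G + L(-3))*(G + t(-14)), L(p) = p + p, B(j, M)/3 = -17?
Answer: -457897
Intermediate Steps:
B(j, M) = -51 (B(j, M) = 3*(-17) = -51)
L(p) = 2*p
v(G) = (-25 + G)*(-6 + G) (v(G) = (G + 2*(-3))*(G - 25) = (G - 6)*(-25 + G) = (-6 + G)*(-25 + G) = (-25 + G)*(-6 + G))
-400627 - v(-275 - B(-8, -13)) = -400627 - (150 + (-275 - 1*(-51))**2 - 31*(-275 - 1*(-51))) = -400627 - (150 + (-275 + 51)**2 - 31*(-275 + 51)) = -400627 - (150 + (-224)**2 - 31*(-224)) = -400627 - (150 + 50176 + 6944) = -400627 - 1*57270 = -400627 - 57270 = -457897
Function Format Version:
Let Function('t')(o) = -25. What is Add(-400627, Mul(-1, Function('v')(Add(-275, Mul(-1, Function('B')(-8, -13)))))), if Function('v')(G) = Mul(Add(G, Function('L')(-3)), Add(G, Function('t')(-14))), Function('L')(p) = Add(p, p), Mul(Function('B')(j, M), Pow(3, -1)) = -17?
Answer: -457897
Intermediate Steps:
Function('B')(j, M) = -51 (Function('B')(j, M) = Mul(3, -17) = -51)
Function('L')(p) = Mul(2, p)
Function('v')(G) = Mul(Add(-25, G), Add(-6, G)) (Function('v')(G) = Mul(Add(G, Mul(2, -3)), Add(G, -25)) = Mul(Add(G, -6), Add(-25, G)) = Mul(Add(-6, G), Add(-25, G)) = Mul(Add(-25, G), Add(-6, G)))
Add(-400627, Mul(-1, Function('v')(Add(-275, Mul(-1, Function('B')(-8, -13)))))) = Add(-400627, Mul(-1, Add(150, Pow(Add(-275, Mul(-1, -51)), 2), Mul(-31, Add(-275, Mul(-1, -51)))))) = Add(-400627, Mul(-1, Add(150, Pow(Add(-275, 51), 2), Mul(-31, Add(-275, 51))))) = Add(-400627, Mul(-1, Add(150, Pow(-224, 2), Mul(-31, -224)))) = Add(-400627, Mul(-1, Add(150, 50176, 6944))) = Add(-400627, Mul(-1, 57270)) = Add(-400627, -57270) = -457897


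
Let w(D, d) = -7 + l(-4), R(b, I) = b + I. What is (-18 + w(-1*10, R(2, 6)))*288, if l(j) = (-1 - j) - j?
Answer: -5184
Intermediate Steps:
l(j) = -1 - 2*j
R(b, I) = I + b
w(D, d) = 0 (w(D, d) = -7 + (-1 - 2*(-4)) = -7 + (-1 + 8) = -7 + 7 = 0)
(-18 + w(-1*10, R(2, 6)))*288 = (-18 + 0)*288 = -18*288 = -5184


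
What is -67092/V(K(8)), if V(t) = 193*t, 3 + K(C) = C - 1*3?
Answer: -33546/193 ≈ -173.81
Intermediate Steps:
K(C) = -6 + C (K(C) = -3 + (C - 1*3) = -3 + (C - 3) = -3 + (-3 + C) = -6 + C)
-67092/V(K(8)) = -67092*1/(193*(-6 + 8)) = -67092/(193*2) = -67092/386 = -67092*1/386 = -33546/193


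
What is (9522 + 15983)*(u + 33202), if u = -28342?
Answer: 123954300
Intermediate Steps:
(9522 + 15983)*(u + 33202) = (9522 + 15983)*(-28342 + 33202) = 25505*4860 = 123954300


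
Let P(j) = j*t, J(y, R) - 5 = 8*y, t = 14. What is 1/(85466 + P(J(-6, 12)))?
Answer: 1/84864 ≈ 1.1784e-5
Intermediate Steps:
J(y, R) = 5 + 8*y
P(j) = 14*j (P(j) = j*14 = 14*j)
1/(85466 + P(J(-6, 12))) = 1/(85466 + 14*(5 + 8*(-6))) = 1/(85466 + 14*(5 - 48)) = 1/(85466 + 14*(-43)) = 1/(85466 - 602) = 1/84864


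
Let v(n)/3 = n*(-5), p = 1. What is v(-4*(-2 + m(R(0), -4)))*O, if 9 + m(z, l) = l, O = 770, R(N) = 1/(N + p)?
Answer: -693000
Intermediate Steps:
R(N) = 1/(1 + N) (R(N) = 1/(N + 1) = 1/(1 + N))
m(z, l) = -9 + l
v(n) = -15*n (v(n) = 3*(n*(-5)) = 3*(-5*n) = -15*n)
v(-4*(-2 + m(R(0), -4)))*O = -(-60)*(-2 + (-9 - 4))*770 = -(-60)*(-2 - 13)*770 = -(-60)*(-15)*770 = -15*60*770 = -900*770 = -693000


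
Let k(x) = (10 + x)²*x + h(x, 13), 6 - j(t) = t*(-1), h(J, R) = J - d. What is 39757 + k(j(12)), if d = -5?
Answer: 53892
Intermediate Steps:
h(J, R) = 5 + J (h(J, R) = J - 1*(-5) = J + 5 = 5 + J)
j(t) = 6 + t (j(t) = 6 - t*(-1) = 6 - (-1)*t = 6 + t)
k(x) = 5 + x + x*(10 + x)² (k(x) = (10 + x)²*x + (5 + x) = x*(10 + x)² + (5 + x) = 5 + x + x*(10 + x)²)
39757 + k(j(12)) = 39757 + (5 + (6 + 12) + (6 + 12)*(10 + (6 + 12))²) = 39757 + (5 + 18 + 18*(10 + 18)²) = 39757 + (5 + 18 + 18*28²) = 39757 + (5 + 18 + 18*784) = 39757 + (5 + 18 + 14112) = 39757 + 14135 = 53892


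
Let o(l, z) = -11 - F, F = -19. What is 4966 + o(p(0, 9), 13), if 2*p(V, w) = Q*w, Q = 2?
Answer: 4974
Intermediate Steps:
p(V, w) = w (p(V, w) = (2*w)/2 = w)
o(l, z) = 8 (o(l, z) = -11 - 1*(-19) = -11 + 19 = 8)
4966 + o(p(0, 9), 13) = 4966 + 8 = 4974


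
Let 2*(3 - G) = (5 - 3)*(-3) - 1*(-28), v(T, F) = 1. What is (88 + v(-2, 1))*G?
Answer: -712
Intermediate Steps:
G = -8 (G = 3 - ((5 - 3)*(-3) - 1*(-28))/2 = 3 - (2*(-3) + 28)/2 = 3 - (-6 + 28)/2 = 3 - 1/2*22 = 3 - 11 = -8)
(88 + v(-2, 1))*G = (88 + 1)*(-8) = 89*(-8) = -712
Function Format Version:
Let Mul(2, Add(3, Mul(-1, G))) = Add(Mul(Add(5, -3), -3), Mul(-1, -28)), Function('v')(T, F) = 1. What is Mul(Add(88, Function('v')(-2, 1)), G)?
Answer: -712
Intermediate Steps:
G = -8 (G = Add(3, Mul(Rational(-1, 2), Add(Mul(Add(5, -3), -3), Mul(-1, -28)))) = Add(3, Mul(Rational(-1, 2), Add(Mul(2, -3), 28))) = Add(3, Mul(Rational(-1, 2), Add(-6, 28))) = Add(3, Mul(Rational(-1, 2), 22)) = Add(3, -11) = -8)
Mul(Add(88, Function('v')(-2, 1)), G) = Mul(Add(88, 1), -8) = Mul(89, -8) = -712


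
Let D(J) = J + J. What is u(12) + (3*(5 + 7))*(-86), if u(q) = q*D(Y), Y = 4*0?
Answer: -3096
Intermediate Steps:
Y = 0
D(J) = 2*J
u(q) = 0 (u(q) = q*(2*0) = q*0 = 0)
u(12) + (3*(5 + 7))*(-86) = 0 + (3*(5 + 7))*(-86) = 0 + (3*12)*(-86) = 0 + 36*(-86) = 0 - 3096 = -3096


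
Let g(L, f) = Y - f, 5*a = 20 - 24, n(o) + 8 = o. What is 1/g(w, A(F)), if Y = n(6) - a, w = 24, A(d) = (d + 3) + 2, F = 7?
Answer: -5/66 ≈ -0.075758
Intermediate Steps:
A(d) = 5 + d (A(d) = (3 + d) + 2 = 5 + d)
n(o) = -8 + o
a = -⅘ (a = (20 - 24)/5 = (⅕)*(-4) = -⅘ ≈ -0.80000)
Y = -6/5 (Y = (-8 + 6) - 1*(-⅘) = -2 + ⅘ = -6/5 ≈ -1.2000)
g(L, f) = -6/5 - f
1/g(w, A(F)) = 1/(-6/5 - (5 + 7)) = 1/(-6/5 - 1*12) = 1/(-6/5 - 12) = 1/(-66/5) = -5/66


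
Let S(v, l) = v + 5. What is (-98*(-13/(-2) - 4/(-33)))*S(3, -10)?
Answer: -171304/33 ≈ -5191.0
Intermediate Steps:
S(v, l) = 5 + v
(-98*(-13/(-2) - 4/(-33)))*S(3, -10) = (-98*(-13/(-2) - 4/(-33)))*(5 + 3) = -98*(-13*(-½) - 4*(-1/33))*8 = -98*(13/2 + 4/33)*8 = -98*437/66*8 = -21413/33*8 = -171304/33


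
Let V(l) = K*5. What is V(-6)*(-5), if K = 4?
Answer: -100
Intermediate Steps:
V(l) = 20 (V(l) = 4*5 = 20)
V(-6)*(-5) = 20*(-5) = -100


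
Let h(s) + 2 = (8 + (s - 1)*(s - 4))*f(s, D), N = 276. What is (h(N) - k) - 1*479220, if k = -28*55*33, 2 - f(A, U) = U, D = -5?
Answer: 95254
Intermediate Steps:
f(A, U) = 2 - U
k = -50820 (k = -1540*33 = -50820)
h(s) = 54 + 7*(-1 + s)*(-4 + s) (h(s) = -2 + (8 + (s - 1)*(s - 4))*(2 - 1*(-5)) = -2 + (8 + (-1 + s)*(-4 + s))*(2 + 5) = -2 + (8 + (-1 + s)*(-4 + s))*7 = -2 + (56 + 7*(-1 + s)*(-4 + s)) = 54 + 7*(-1 + s)*(-4 + s))
(h(N) - k) - 1*479220 = ((82 - 35*276 + 7*276**2) - 1*(-50820)) - 1*479220 = ((82 - 9660 + 7*76176) + 50820) - 479220 = ((82 - 9660 + 533232) + 50820) - 479220 = (523654 + 50820) - 479220 = 574474 - 479220 = 95254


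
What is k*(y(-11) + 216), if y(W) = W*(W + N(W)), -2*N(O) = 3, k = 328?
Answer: 115948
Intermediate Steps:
N(O) = -3/2 (N(O) = -½*3 = -3/2)
y(W) = W*(-3/2 + W) (y(W) = W*(W - 3/2) = W*(-3/2 + W))
k*(y(-11) + 216) = 328*((½)*(-11)*(-3 + 2*(-11)) + 216) = 328*((½)*(-11)*(-3 - 22) + 216) = 328*((½)*(-11)*(-25) + 216) = 328*(275/2 + 216) = 328*(707/2) = 115948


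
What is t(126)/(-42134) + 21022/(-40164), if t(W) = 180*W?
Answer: -449165117/423067494 ≈ -1.0617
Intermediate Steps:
t(126)/(-42134) + 21022/(-40164) = (180*126)/(-42134) + 21022/(-40164) = 22680*(-1/42134) + 21022*(-1/40164) = -11340/21067 - 10511/20082 = -449165117/423067494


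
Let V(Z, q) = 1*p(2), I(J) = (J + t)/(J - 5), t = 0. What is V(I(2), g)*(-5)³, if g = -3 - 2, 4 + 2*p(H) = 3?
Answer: 125/2 ≈ 62.500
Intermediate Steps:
p(H) = -½ (p(H) = -2 + (½)*3 = -2 + 3/2 = -½)
g = -5
I(J) = J/(-5 + J) (I(J) = (J + 0)/(J - 5) = J/(-5 + J))
V(Z, q) = -½ (V(Z, q) = 1*(-½) = -½)
V(I(2), g)*(-5)³ = -½*(-5)³ = -½*(-125) = 125/2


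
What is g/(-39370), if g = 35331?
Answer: -35331/39370 ≈ -0.89741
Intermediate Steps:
g/(-39370) = 35331/(-39370) = 35331*(-1/39370) = -35331/39370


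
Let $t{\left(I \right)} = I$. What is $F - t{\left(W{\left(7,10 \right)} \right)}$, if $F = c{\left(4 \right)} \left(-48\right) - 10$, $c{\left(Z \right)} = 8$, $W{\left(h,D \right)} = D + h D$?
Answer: $-474$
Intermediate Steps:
$W{\left(h,D \right)} = D + D h$
$F = -394$ ($F = 8 \left(-48\right) - 10 = -384 - 10 = -394$)
$F - t{\left(W{\left(7,10 \right)} \right)} = -394 - 10 \left(1 + 7\right) = -394 - 10 \cdot 8 = -394 - 80 = -474$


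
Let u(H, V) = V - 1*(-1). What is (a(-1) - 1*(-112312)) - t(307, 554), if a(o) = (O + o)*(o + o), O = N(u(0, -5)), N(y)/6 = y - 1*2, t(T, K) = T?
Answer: 112079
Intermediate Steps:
u(H, V) = 1 + V (u(H, V) = V + 1 = 1 + V)
N(y) = -12 + 6*y (N(y) = 6*(y - 1*2) = 6*(y - 2) = 6*(-2 + y) = -12 + 6*y)
O = -36 (O = -12 + 6*(1 - 5) = -12 + 6*(-4) = -12 - 24 = -36)
a(o) = 2*o*(-36 + o) (a(o) = (-36 + o)*(o + o) = (-36 + o)*(2*o) = 2*o*(-36 + o))
(a(-1) - 1*(-112312)) - t(307, 554) = (2*(-1)*(-36 - 1) - 1*(-112312)) - 1*307 = (2*(-1)*(-37) + 112312) - 307 = (74 + 112312) - 307 = 112386 - 307 = 112079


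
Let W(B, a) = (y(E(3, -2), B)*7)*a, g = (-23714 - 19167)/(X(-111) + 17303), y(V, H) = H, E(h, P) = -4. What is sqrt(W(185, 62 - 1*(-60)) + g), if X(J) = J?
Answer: sqrt(11673888913302)/8596 ≈ 397.48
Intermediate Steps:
g = -42881/17192 (g = (-23714 - 19167)/(-111 + 17303) = -42881/17192 ≈ -2.4942)
W(B, a) = 7*B*a (W(B, a) = (B*7)*a = (7*B)*a = 7*B*a)
sqrt(W(185, 62 - 1*(-60)) + g) = sqrt(7*185*(62 - 1*(-60)) - 42881/17192) = sqrt(7*185*(62 + 60) - 42881/17192) = sqrt(7*185*122 - 42881/17192) = sqrt(157990 - 42881/17192) = sqrt(2716121199/17192) = sqrt(11673888913302)/8596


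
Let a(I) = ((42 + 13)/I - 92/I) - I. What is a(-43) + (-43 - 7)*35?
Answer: -73364/43 ≈ -1706.1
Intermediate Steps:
a(I) = -I - 37/I (a(I) = (55/I - 92/I) - I = -37/I - I = -I - 37/I)
a(-43) + (-43 - 7)*35 = (-1*(-43) - 37/(-43)) + (-43 - 7)*35 = (43 - 37*(-1/43)) - 50*35 = (43 + 37/43) - 1750 = 1886/43 - 1750 = -73364/43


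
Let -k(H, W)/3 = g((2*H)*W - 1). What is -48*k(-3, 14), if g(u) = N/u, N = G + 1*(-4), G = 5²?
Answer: -3024/85 ≈ -35.576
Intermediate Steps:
G = 25
N = 21 (N = 25 + 1*(-4) = 25 - 4 = 21)
g(u) = 21/u
k(H, W) = -63/(-1 + 2*H*W) (k(H, W) = -63/((2*H)*W - 1) = -63/(2*H*W - 1) = -63/(-1 + 2*H*W))
-48*k(-3, 14) = -(-3024)/(-1 + 2*(-3)*14) = -(-3024)/(-1 - 84) = -(-3024)/(-85) = -(-3024)*(-1)/85 = -48*63/85 = -3024/85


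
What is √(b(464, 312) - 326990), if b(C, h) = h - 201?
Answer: 7*I*√6671 ≈ 571.73*I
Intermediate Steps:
b(C, h) = -201 + h
√(b(464, 312) - 326990) = √((-201 + 312) - 326990) = √(111 - 326990) = √(-326879) = 7*I*√6671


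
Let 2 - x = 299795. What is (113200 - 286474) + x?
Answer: -473067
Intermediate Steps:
x = -299793 (x = 2 - 1*299795 = 2 - 299795 = -299793)
(113200 - 286474) + x = (113200 - 286474) - 299793 = -173274 - 299793 = -473067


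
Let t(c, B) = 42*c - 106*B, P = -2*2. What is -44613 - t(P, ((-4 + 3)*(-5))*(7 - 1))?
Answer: -41265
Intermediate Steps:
P = -4
t(c, B) = -106*B + 42*c
-44613 - t(P, ((-4 + 3)*(-5))*(7 - 1)) = -44613 - (-106*(-4 + 3)*(-5)*(7 - 1) + 42*(-4)) = -44613 - (-106*(-1*(-5))*6 - 168) = -44613 - (-530*6 - 168) = -44613 - (-106*30 - 168) = -44613 - (-3180 - 168) = -44613 - 1*(-3348) = -44613 + 3348 = -41265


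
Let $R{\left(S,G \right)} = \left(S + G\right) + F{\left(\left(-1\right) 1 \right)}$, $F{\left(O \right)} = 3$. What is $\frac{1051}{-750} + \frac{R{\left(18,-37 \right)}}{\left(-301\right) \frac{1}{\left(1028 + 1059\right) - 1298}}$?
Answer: $\frac{9151649}{225750} \approx 40.539$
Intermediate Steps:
$R{\left(S,G \right)} = 3 + G + S$ ($R{\left(S,G \right)} = \left(S + G\right) + 3 = \left(G + S\right) + 3 = 3 + G + S$)
$\frac{1051}{-750} + \frac{R{\left(18,-37 \right)}}{\left(-301\right) \frac{1}{\left(1028 + 1059\right) - 1298}} = \frac{1051}{-750} + \frac{3 - 37 + 18}{\left(-301\right) \frac{1}{\left(1028 + 1059\right) - 1298}} = 1051 \left(- \frac{1}{750}\right) - \frac{16}{\left(-301\right) \frac{1}{2087 - 1298}} = - \frac{1051}{750} - \frac{16}{\left(-301\right) \frac{1}{789}} = - \frac{1051}{750} - \frac{16}{- \frac{301}{789}} = - \frac{1051}{750} - - \frac{12624}{301} = - \frac{1051}{750} + \frac{12624}{301} = \frac{9151649}{225750}$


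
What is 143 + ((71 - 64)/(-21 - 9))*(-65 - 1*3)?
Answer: 2383/15 ≈ 158.87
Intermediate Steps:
143 + ((71 - 64)/(-21 - 9))*(-65 - 1*3) = 143 + (7/(-30))*(-65 - 3) = 143 + (7*(-1/30))*(-68) = 143 - 7/30*(-68) = 143 + 238/15 = 2383/15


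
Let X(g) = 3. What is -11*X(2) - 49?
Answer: -82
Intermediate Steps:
-11*X(2) - 49 = -11*3 - 49 = -33 - 49 = -82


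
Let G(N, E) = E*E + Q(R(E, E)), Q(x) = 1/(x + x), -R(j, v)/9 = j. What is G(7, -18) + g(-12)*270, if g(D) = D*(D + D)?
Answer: 25299217/324 ≈ 78084.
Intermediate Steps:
g(D) = 2*D**2 (g(D) = D*(2*D) = 2*D**2)
R(j, v) = -9*j
Q(x) = 1/(2*x)
G(N, E) = E**2 - 1/(18*E) (G(N, E) = E*E + 1/(2*((-9*E))) = E**2 + (-1/(9*E))/2 = E**2 - 1/(18*E))
G(7, -18) + g(-12)*270 = (-1/18 + (-18)**3)/(-18) + (2*(-12)**2)*270 = -(-1/18 - 5832)/18 + (2*144)*270 = -1/18*(-104977/18) + 288*270 = 104977/324 + 77760 = 25299217/324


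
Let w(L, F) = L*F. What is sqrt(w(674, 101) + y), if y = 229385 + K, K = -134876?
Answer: sqrt(162583) ≈ 403.22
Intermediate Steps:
w(L, F) = F*L
y = 94509 (y = 229385 - 134876 = 94509)
sqrt(w(674, 101) + y) = sqrt(101*674 + 94509) = sqrt(68074 + 94509) = sqrt(162583)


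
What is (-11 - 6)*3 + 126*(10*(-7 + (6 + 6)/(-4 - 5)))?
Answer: -10551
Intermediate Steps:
(-11 - 6)*3 + 126*(10*(-7 + (6 + 6)/(-4 - 5))) = -17*3 + 126*(10*(-7 + 12/(-9))) = -51 + 126*(10*(-7 + 12*(-⅑))) = -51 + 126*(10*(-7 - 4/3)) = -51 + 126*(10*(-25/3)) = -51 + 126*(-250/3) = -51 - 10500 = -10551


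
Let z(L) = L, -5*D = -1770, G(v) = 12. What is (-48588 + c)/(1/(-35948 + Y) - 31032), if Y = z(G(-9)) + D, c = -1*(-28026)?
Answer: 731637084/1104180625 ≈ 0.66261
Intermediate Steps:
D = 354 (D = -⅕*(-1770) = 354)
c = 28026
Y = 366 (Y = 12 + 354 = 366)
(-48588 + c)/(1/(-35948 + Y) - 31032) = (-48588 + 28026)/(1/(-35948 + 366) - 31032) = -20562/(1/(-35582) - 31032) = -20562/(-1/35582 - 31032) = -20562/(-1104180625/35582) = -20562*(-35582/1104180625) = 731637084/1104180625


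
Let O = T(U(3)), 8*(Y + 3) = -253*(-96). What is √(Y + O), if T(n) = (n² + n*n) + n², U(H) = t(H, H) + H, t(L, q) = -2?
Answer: 2*√759 ≈ 55.100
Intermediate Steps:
U(H) = -2 + H
Y = 3033 (Y = -3 + (-253*(-96))/8 = -3 + (⅛)*24288 = -3 + 3036 = 3033)
T(n) = 3*n² (T(n) = (n² + n²) + n² = 2*n² + n² = 3*n²)
O = 3 (O = 3*(-2 + 3)² = 3*1² = 3*1 = 3)
√(Y + O) = √(3033 + 3) = √3036 = 2*√759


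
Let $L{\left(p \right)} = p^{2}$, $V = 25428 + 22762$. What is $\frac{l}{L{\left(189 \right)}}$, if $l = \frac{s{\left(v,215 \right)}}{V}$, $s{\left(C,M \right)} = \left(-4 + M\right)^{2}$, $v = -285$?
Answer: $\frac{44521}{1721394990} \approx 2.5863 \cdot 10^{-5}$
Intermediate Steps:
$V = 48190$
$l = \frac{44521}{48190}$ ($l = \frac{\left(-4 + 215\right)^{2}}{48190} = 211^{2} \cdot \frac{1}{48190} = 44521 \cdot \frac{1}{48190} = \frac{44521}{48190} \approx 0.92386$)
$\frac{l}{L{\left(189 \right)}} = \frac{44521}{48190 \cdot 189^{2}} = \frac{44521}{48190 \cdot 35721} = \frac{44521}{48190} \cdot \frac{1}{35721} = \frac{44521}{1721394990}$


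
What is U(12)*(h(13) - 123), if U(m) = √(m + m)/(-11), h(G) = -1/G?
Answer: 3200*√6/143 ≈ 54.814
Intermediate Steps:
U(m) = -√2*√m/11 (U(m) = √(2*m)*(-1/11) = (√2*√m)*(-1/11) = -√2*√m/11)
U(12)*(h(13) - 123) = (-√2*√12/11)*(-1/13 - 123) = (-√2*2*√3/11)*(-1*1/13 - 123) = (-2*√6/11)*(-1/13 - 123) = -2*√6/11*(-1600/13) = 3200*√6/143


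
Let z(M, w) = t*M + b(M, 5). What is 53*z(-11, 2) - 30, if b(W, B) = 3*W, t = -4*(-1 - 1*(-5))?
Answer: 7549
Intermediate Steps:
t = -16 (t = -4*(-1 + 5) = -4*4 = -16)
z(M, w) = -13*M (z(M, w) = -16*M + 3*M = -13*M)
53*z(-11, 2) - 30 = 53*(-13*(-11)) - 30 = 53*143 - 30 = 7579 - 30 = 7549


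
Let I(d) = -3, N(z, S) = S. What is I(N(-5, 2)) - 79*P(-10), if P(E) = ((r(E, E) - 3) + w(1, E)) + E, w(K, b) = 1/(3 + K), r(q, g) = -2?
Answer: 4649/4 ≈ 1162.3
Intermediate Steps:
P(E) = -19/4 + E (P(E) = ((-2 - 3) + 1/(3 + 1)) + E = (-5 + 1/4) + E = (-5 + ¼) + E = -19/4 + E)
I(N(-5, 2)) - 79*P(-10) = -3 - 79*(-19/4 - 10) = -3 - 79*(-59/4) = -3 + 4661/4 = 4649/4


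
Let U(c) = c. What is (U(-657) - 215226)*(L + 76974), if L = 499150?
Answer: -124375377492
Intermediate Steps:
(U(-657) - 215226)*(L + 76974) = (-657 - 215226)*(499150 + 76974) = -215883*576124 = -124375377492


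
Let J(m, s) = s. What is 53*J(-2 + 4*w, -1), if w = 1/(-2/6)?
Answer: -53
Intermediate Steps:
w = -3 (w = 1/(-2*⅙) = 1/(-⅓) = -3)
53*J(-2 + 4*w, -1) = 53*(-1) = -53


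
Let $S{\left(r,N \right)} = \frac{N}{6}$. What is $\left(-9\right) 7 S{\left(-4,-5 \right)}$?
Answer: $\frac{105}{2} \approx 52.5$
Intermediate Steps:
$S{\left(r,N \right)} = \frac{N}{6}$ ($S{\left(r,N \right)} = N \frac{1}{6} = \frac{N}{6}$)
$\left(-9\right) 7 S{\left(-4,-5 \right)} = \left(-9\right) 7 \cdot \frac{1}{6} \left(-5\right) = \left(-63\right) \left(- \frac{5}{6}\right) = \frac{105}{2}$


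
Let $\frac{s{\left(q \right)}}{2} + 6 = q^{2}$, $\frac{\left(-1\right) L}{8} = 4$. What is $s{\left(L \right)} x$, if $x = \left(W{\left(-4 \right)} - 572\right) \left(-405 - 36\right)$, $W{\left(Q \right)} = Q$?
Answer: $517176576$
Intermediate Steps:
$L = -32$ ($L = \left(-8\right) 4 = -32$)
$s{\left(q \right)} = -12 + 2 q^{2}$
$x = 254016$ ($x = \left(-4 - 572\right) \left(-405 - 36\right) = \left(-576\right) \left(-441\right) = 254016$)
$s{\left(L \right)} x = \left(-12 + 2 \left(-32\right)^{2}\right) 254016 = \left(-12 + 2 \cdot 1024\right) 254016 = \left(-12 + 2048\right) 254016 = 2036 \cdot 254016 = 517176576$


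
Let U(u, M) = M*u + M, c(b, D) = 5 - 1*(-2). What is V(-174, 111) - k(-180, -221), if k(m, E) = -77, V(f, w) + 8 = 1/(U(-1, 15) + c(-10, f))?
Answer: 484/7 ≈ 69.143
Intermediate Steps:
c(b, D) = 7 (c(b, D) = 5 + 2 = 7)
U(u, M) = M + M*u
V(f, w) = -55/7 (V(f, w) = -8 + 1/(15*(1 - 1) + 7) = -8 + 1/(15*0 + 7) = -8 + 1/(0 + 7) = -8 + 1/7 = -55/7)
V(-174, 111) - k(-180, -221) = -55/7 - 1*(-77) = -55/7 + 77 = 484/7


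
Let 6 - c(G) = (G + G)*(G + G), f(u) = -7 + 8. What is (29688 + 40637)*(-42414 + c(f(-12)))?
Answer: -2982623900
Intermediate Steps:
f(u) = 1
c(G) = 6 - 4*G**2 (c(G) = 6 - (G + G)*(G + G) = 6 - 2*G*2*G = 6 - 4*G**2)
(29688 + 40637)*(-42414 + c(f(-12))) = (29688 + 40637)*(-42414 + (6 - 4*1**2)) = 70325*(-42414 + (6 - 4*1)) = 70325*(-42414 + (6 - 4)) = 70325*(-42414 + 2) = 70325*(-42412) = -2982623900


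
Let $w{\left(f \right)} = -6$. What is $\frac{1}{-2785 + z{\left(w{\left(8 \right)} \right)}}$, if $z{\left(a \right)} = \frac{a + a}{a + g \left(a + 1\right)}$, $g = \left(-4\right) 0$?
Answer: $- \frac{1}{2783} \approx -0.00035932$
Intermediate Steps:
$g = 0$
$z{\left(a \right)} = 2$ ($z{\left(a \right)} = \frac{a + a}{a + 0 \left(a + 1\right)} = \frac{2 a}{a + 0 \left(1 + a\right)} = \frac{2 a}{a + 0} = \frac{2 a}{a} = 2$)
$\frac{1}{-2785 + z{\left(w{\left(8 \right)} \right)}} = \frac{1}{-2785 + 2} = \frac{1}{-2783} = - \frac{1}{2783}$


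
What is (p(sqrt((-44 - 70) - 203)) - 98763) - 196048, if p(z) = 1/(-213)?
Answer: -62794744/213 ≈ -2.9481e+5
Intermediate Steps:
p(z) = -1/213
(p(sqrt((-44 - 70) - 203)) - 98763) - 196048 = (-1/213 - 98763) - 196048 = -21036520/213 - 196048 = -62794744/213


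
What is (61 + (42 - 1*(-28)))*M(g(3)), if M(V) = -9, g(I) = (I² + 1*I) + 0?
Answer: -1179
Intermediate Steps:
g(I) = I + I² (g(I) = (I² + I) + 0 = (I + I²) + 0 = I + I²)
(61 + (42 - 1*(-28)))*M(g(3)) = (61 + (42 - 1*(-28)))*(-9) = (61 + (42 + 28))*(-9) = (61 + 70)*(-9) = 131*(-9) = -1179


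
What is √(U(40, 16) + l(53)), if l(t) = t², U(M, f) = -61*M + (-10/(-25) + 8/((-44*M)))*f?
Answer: √1135365/55 ≈ 19.373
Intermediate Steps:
U(M, f) = -61*M + f*(⅖ - 2/(11*M)) (U(M, f) = -61*M + (-10*(-1/25) + 8/((-44*M)))*f = -61*M + (⅖ + 8*(-1/(44*M)))*f = -61*M + (⅖ - 2/(11*M))*f = -61*M + f*(⅖ - 2/(11*M)))
√(U(40, 16) + l(53)) = √((-61*40 + (⅖)*16 - 2/11*16/40) + 53²) = √((-2440 + 32/5 - 2/11*16*1/40) + 2809) = √((-2440 + 32/5 - 4/55) + 2809) = √(-133852/55 + 2809) = √(20643/55) = √1135365/55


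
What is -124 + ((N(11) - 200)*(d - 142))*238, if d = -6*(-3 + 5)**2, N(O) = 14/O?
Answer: 86363124/11 ≈ 7.8512e+6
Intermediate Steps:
d = -24 (d = -6*2**2 = -6*4 = -24)
-124 + ((N(11) - 200)*(d - 142))*238 = -124 + ((14/11 - 200)*(-24 - 142))*238 = -124 + ((14*(1/11) - 200)*(-166))*238 = -124 + ((14/11 - 200)*(-166))*238 = -124 - 2186/11*(-166)*238 = -124 + (362876/11)*238 = -124 + 86364488/11 = 86363124/11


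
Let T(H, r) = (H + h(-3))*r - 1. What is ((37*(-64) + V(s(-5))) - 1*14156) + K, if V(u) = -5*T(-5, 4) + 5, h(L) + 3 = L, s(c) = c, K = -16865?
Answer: -33159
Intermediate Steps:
h(L) = -3 + L
T(H, r) = -1 + r*(-6 + H) (T(H, r) = (H + (-3 - 3))*r - 1 = (H - 6)*r - 1 = (-6 + H)*r - 1 = r*(-6 + H) - 1 = -1 + r*(-6 + H))
V(u) = 230 (V(u) = -5*(-1 - 6*4 - 5*4) + 5 = -5*(-1 - 24 - 20) + 5 = -5*(-45) + 5 = 225 + 5 = 230)
((37*(-64) + V(s(-5))) - 1*14156) + K = ((37*(-64) + 230) - 1*14156) - 16865 = ((-2368 + 230) - 14156) - 16865 = (-2138 - 14156) - 16865 = -16294 - 16865 = -33159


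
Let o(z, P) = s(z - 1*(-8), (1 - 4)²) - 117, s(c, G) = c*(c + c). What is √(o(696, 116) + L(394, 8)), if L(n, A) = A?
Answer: 7*√20227 ≈ 995.55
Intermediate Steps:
s(c, G) = 2*c² (s(c, G) = c*(2*c) = 2*c²)
o(z, P) = -117 + 2*(8 + z)² (o(z, P) = 2*(z - 1*(-8))² - 117 = 2*(z + 8)² - 117 = 2*(8 + z)² - 117 = -117 + 2*(8 + z)²)
√(o(696, 116) + L(394, 8)) = √((-117 + 2*(8 + 696)²) + 8) = √((-117 + 2*704²) + 8) = √((-117 + 2*495616) + 8) = √((-117 + 991232) + 8) = √(991115 + 8) = √991123 = 7*√20227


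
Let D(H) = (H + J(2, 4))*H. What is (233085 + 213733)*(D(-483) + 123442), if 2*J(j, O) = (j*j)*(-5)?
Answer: 161551962898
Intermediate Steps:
J(j, O) = -5*j**2/2 (J(j, O) = ((j*j)*(-5))/2 = (j**2*(-5))/2 = (-5*j**2)/2 = -5*j**2/2)
D(H) = H*(-10 + H) (D(H) = (H - 5/2*2**2)*H = (H - 5/2*4)*H = (H - 10)*H = (-10 + H)*H = H*(-10 + H))
(233085 + 213733)*(D(-483) + 123442) = (233085 + 213733)*(-483*(-10 - 483) + 123442) = 446818*(-483*(-493) + 123442) = 446818*(238119 + 123442) = 446818*361561 = 161551962898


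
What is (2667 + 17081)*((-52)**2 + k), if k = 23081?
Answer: 509202180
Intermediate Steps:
(2667 + 17081)*((-52)**2 + k) = (2667 + 17081)*((-52)**2 + 23081) = 19748*(2704 + 23081) = 19748*25785 = 509202180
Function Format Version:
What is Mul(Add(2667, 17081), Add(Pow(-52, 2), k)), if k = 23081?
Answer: 509202180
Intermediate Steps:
Mul(Add(2667, 17081), Add(Pow(-52, 2), k)) = Mul(Add(2667, 17081), Add(Pow(-52, 2), 23081)) = Mul(19748, Add(2704, 23081)) = Mul(19748, 25785) = 509202180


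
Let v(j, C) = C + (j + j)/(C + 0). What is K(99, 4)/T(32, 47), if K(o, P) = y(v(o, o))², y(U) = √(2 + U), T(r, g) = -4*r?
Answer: -103/128 ≈ -0.80469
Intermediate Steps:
v(j, C) = C + 2*j/C (v(j, C) = C + (2*j)/C = C + 2*j/C)
K(o, P) = 4 + o (K(o, P) = (√(2 + (o + 2*o/o)))² = (√(2 + (o + 2)))² = (√(2 + (2 + o)))² = (√(4 + o))² = 4 + o)
K(99, 4)/T(32, 47) = (4 + 99)/((-4*32)) = 103/(-128) = 103*(-1/128) = -103/128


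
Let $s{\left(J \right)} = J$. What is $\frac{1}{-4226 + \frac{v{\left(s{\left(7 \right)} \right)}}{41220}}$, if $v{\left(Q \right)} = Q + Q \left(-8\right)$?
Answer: $- \frac{41220}{174195769} \approx -0.00023663$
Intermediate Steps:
$v{\left(Q \right)} = - 7 Q$ ($v{\left(Q \right)} = Q - 8 Q = - 7 Q$)
$\frac{1}{-4226 + \frac{v{\left(s{\left(7 \right)} \right)}}{41220}} = \frac{1}{-4226 + \frac{\left(-7\right) 7}{41220}} = \frac{1}{-4226 - \frac{49}{41220}} = \frac{1}{- \frac{174195769}{41220}} = - \frac{41220}{174195769}$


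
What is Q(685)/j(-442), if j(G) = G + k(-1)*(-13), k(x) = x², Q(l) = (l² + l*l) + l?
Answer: -187827/91 ≈ -2064.0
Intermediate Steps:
Q(l) = l + 2*l² (Q(l) = (l² + l²) + l = 2*l² + l = l + 2*l²)
j(G) = -13 + G (j(G) = G + (-1)²*(-13) = G + 1*(-13) = G - 13 = -13 + G)
Q(685)/j(-442) = (685*(1 + 2*685))/(-13 - 442) = (685*(1 + 1370))/(-455) = (685*1371)*(-1/455) = 939135*(-1/455) = -187827/91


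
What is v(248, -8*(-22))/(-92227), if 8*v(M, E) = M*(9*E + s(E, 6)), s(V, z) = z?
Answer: -49290/92227 ≈ -0.53444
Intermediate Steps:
v(M, E) = M*(6 + 9*E)/8 (v(M, E) = (M*(9*E + 6))/8 = (M*(6 + 9*E))/8 = M*(6 + 9*E)/8)
v(248, -8*(-22))/(-92227) = ((3/8)*248*(2 + 3*(-8*(-22))))/(-92227) = ((3/8)*248*(2 + 3*176))*(-1/92227) = ((3/8)*248*(2 + 528))*(-1/92227) = ((3/8)*248*530)*(-1/92227) = 49290*(-1/92227) = -49290/92227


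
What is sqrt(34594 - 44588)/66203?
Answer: I*sqrt(9994)/66203 ≈ 0.0015101*I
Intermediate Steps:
sqrt(34594 - 44588)/66203 = sqrt(-9994)*(1/66203) = (I*sqrt(9994))*(1/66203) = I*sqrt(9994)/66203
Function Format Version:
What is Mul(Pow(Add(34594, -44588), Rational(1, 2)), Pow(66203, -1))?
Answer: Mul(Rational(1, 66203), I, Pow(9994, Rational(1, 2))) ≈ Mul(0.0015101, I)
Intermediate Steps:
Mul(Pow(Add(34594, -44588), Rational(1, 2)), Pow(66203, -1)) = Mul(Pow(-9994, Rational(1, 2)), Rational(1, 66203)) = Mul(Mul(I, Pow(9994, Rational(1, 2))), Rational(1, 66203)) = Mul(Rational(1, 66203), I, Pow(9994, Rational(1, 2)))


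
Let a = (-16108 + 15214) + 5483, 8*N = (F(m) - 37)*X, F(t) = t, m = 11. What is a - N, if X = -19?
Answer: 18109/4 ≈ 4527.3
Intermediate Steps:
N = 247/4 (N = ((11 - 37)*(-19))/8 = (-26*(-19))/8 = (⅛)*494 = 247/4 ≈ 61.750)
a = 4589 (a = -894 + 5483 = 4589)
a - N = 4589 - 1*247/4 = 4589 - 247/4 = 18109/4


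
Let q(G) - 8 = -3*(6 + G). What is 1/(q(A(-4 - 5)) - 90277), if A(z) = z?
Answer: -1/90260 ≈ -1.1079e-5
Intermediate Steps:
q(G) = -10 - 3*G (q(G) = 8 - 3*(6 + G) = 8 + (-18 - 3*G) = -10 - 3*G)
1/(q(A(-4 - 5)) - 90277) = 1/((-10 - 3*(-4 - 5)) - 90277) = 1/((-10 - 3*(-9)) - 90277) = 1/((-10 + 27) - 90277) = 1/(17 - 90277) = 1/(-90260) = -1/90260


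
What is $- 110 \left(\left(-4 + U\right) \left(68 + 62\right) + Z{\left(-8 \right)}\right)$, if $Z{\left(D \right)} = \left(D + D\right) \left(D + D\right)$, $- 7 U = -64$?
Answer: $- \frac{711920}{7} \approx -1.017 \cdot 10^{5}$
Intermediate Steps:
$U = \frac{64}{7}$ ($U = \left(- \frac{1}{7}\right) \left(-64\right) = \frac{64}{7} \approx 9.1429$)
$Z{\left(D \right)} = 4 D^{2}$ ($Z{\left(D \right)} = 2 D 2 D = 4 D^{2}$)
$- 110 \left(\left(-4 + U\right) \left(68 + 62\right) + Z{\left(-8 \right)}\right) = - 110 \left(\left(-4 + \frac{64}{7}\right) \left(68 + 62\right) + 4 \left(-8\right)^{2}\right) = - 110 \left(\frac{36}{7} \cdot 130 + 4 \cdot 64\right) = - 110 \left(\frac{4680}{7} + 256\right) = \left(-110\right) \frac{6472}{7} = - \frac{711920}{7}$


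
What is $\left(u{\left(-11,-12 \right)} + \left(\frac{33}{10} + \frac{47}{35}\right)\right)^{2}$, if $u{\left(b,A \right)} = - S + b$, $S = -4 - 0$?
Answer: $\frac{1089}{196} \approx 5.5561$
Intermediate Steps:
$S = -4$ ($S = -4 + 0 = -4$)
$u{\left(b,A \right)} = 4 + b$ ($u{\left(b,A \right)} = \left(-1\right) \left(-4\right) + b = 4 + b$)
$\left(u{\left(-11,-12 \right)} + \left(\frac{33}{10} + \frac{47}{35}\right)\right)^{2} = \left(\left(4 - 11\right) + \left(\frac{33}{10} + \frac{47}{35}\right)\right)^{2} = \left(-7 + \left(33 \cdot \frac{1}{10} + 47 \cdot \frac{1}{35}\right)\right)^{2} = \left(-7 + \left(\frac{33}{10} + \frac{47}{35}\right)\right)^{2} = \left(-7 + \frac{65}{14}\right)^{2} = \left(- \frac{33}{14}\right)^{2} = \frac{1089}{196}$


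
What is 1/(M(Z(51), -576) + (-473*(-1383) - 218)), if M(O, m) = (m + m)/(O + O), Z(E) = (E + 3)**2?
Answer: 81/52969205 ≈ 1.5292e-6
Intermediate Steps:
Z(E) = (3 + E)**2
M(O, m) = m/O (M(O, m) = (2*m)/((2*O)) = (2*m)*(1/(2*O)) = m/O)
1/(M(Z(51), -576) + (-473*(-1383) - 218)) = 1/(-576/(3 + 51)**2 + (-473*(-1383) - 218)) = 1/(-576/(54**2) + (654159 - 218)) = 1/(-576/2916 + 653941) = 1/(-576*1/2916 + 653941) = 1/(-16/81 + 653941) = 1/(52969205/81) = 81/52969205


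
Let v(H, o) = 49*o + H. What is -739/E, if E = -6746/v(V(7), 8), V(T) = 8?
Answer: 147800/3373 ≈ 43.819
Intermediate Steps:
v(H, o) = H + 49*o
E = -3373/200 (E = -6746/(8 + 49*8) = -6746/(8 + 392) = -6746/400 = -6746*1/400 = -3373/200 ≈ -16.865)
-739/E = -739/(-3373/200) = -739*(-200/3373) = 147800/3373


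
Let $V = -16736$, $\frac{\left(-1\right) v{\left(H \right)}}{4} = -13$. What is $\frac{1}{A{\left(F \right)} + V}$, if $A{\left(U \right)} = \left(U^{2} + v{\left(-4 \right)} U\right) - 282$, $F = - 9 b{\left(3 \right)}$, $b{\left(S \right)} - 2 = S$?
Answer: $- \frac{1}{17333} \approx -5.7693 \cdot 10^{-5}$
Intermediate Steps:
$b{\left(S \right)} = 2 + S$
$v{\left(H \right)} = 52$ ($v{\left(H \right)} = \left(-4\right) \left(-13\right) = 52$)
$F = -45$ ($F = - 9 \left(2 + 3\right) = \left(-9\right) 5 = -45$)
$A{\left(U \right)} = -282 + U^{2} + 52 U$ ($A{\left(U \right)} = \left(U^{2} + 52 U\right) - 282 = -282 + U^{2} + 52 U$)
$\frac{1}{A{\left(F \right)} + V} = \frac{1}{\left(-282 + \left(-45\right)^{2} + 52 \left(-45\right)\right) - 16736} = \frac{1}{\left(-282 + 2025 - 2340\right) - 16736} = \frac{1}{-597 - 16736} = \frac{1}{-17333} = - \frac{1}{17333}$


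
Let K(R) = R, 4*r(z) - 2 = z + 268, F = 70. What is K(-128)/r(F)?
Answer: -128/85 ≈ -1.5059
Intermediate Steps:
r(z) = 135/2 + z/4 (r(z) = ½ + (z + 268)/4 = ½ + (268 + z)/4 = ½ + (67 + z/4) = 135/2 + z/4)
K(-128)/r(F) = -128/(135/2 + (¼)*70) = -128/(135/2 + 35/2) = -128/85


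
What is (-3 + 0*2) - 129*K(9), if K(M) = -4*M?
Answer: 4641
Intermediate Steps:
(-3 + 0*2) - 129*K(9) = (-3 + 0*2) - (-516)*9 = (-3 + 0) - 129*(-36) = -3 + 4644 = 4641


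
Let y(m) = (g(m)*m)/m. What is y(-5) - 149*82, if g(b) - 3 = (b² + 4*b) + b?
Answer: -12215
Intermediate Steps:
g(b) = 3 + b² + 5*b (g(b) = 3 + ((b² + 4*b) + b) = 3 + (b² + 5*b) = 3 + b² + 5*b)
y(m) = 3 + m² + 5*m (y(m) = ((3 + m² + 5*m)*m)/m = (m*(3 + m² + 5*m))/m = 3 + m² + 5*m)
y(-5) - 149*82 = (3 + (-5)² + 5*(-5)) - 149*82 = (3 + 25 - 25) - 12218 = 3 - 12218 = -12215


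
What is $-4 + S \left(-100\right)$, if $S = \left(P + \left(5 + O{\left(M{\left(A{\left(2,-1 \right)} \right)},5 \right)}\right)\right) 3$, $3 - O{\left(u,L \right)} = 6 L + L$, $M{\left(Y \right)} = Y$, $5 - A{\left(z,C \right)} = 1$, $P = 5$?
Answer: $6596$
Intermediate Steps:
$A{\left(z,C \right)} = 4$ ($A{\left(z,C \right)} = 5 - 1 = 4$)
$O{\left(u,L \right)} = 3 - 7 L$ ($O{\left(u,L \right)} = 3 - \left(6 L + L\right) = 3 - 7 L$)
$S = -66$ ($S = \left(5 + \left(5 + \left(3 - 35\right)\right)\right) 3 = \left(5 + \left(5 - 32\right)\right) 3 = \left(5 - 27\right) 3 = \left(-22\right) 3 = -66$)
$-4 + S \left(-100\right) = -4 - -6600 = -4 + 6600 = 6596$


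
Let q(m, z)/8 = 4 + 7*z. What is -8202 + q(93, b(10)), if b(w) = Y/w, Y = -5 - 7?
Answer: -41186/5 ≈ -8237.2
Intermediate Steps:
Y = -12
b(w) = -12/w
q(m, z) = 32 + 56*z (q(m, z) = 8*(4 + 7*z) = 32 + 56*z)
-8202 + q(93, b(10)) = -8202 + (32 + 56*(-12/10)) = -8202 + (32 + 56*(-12*⅒)) = -8202 + (32 + 56*(-6/5)) = -8202 + (32 - 336/5) = -8202 - 176/5 = -41186/5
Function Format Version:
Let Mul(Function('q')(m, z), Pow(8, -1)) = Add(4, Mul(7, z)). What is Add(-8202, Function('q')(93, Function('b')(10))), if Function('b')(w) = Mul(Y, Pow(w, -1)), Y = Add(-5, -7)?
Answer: Rational(-41186, 5) ≈ -8237.2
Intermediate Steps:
Y = -12
Function('b')(w) = Mul(-12, Pow(w, -1))
Function('q')(m, z) = Add(32, Mul(56, z)) (Function('q')(m, z) = Mul(8, Add(4, Mul(7, z))) = Add(32, Mul(56, z)))
Add(-8202, Function('q')(93, Function('b')(10))) = Add(-8202, Add(32, Mul(56, Mul(-12, Pow(10, -1))))) = Add(-8202, Add(32, Mul(56, Mul(-12, Rational(1, 10))))) = Add(-8202, Add(32, Mul(56, Rational(-6, 5)))) = Add(-8202, Add(32, Rational(-336, 5))) = Add(-8202, Rational(-176, 5)) = Rational(-41186, 5)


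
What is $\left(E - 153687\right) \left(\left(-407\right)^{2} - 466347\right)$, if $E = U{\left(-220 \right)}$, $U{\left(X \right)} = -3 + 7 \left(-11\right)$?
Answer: $46237429366$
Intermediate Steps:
$U{\left(X \right)} = -80$ ($U{\left(X \right)} = -3 - 77 = -80$)
$E = -80$
$\left(E - 153687\right) \left(\left(-407\right)^{2} - 466347\right) = \left(-80 - 153687\right) \left(\left(-407\right)^{2} - 466347\right) = - 153767 \left(165649 - 466347\right) = \left(-153767\right) \left(-300698\right) = 46237429366$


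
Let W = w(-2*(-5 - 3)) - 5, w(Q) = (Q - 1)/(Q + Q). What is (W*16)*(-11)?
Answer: 1595/2 ≈ 797.50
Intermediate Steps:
w(Q) = (-1 + Q)/(2*Q) (w(Q) = (-1 + Q)/((2*Q)) = (-1 + Q)*(1/(2*Q)) = (-1 + Q)/(2*Q))
W = -145/32 (W = (-1 - 2*(-5 - 3))/(2*((-2*(-5 - 3)))) - 5 = (-1 - 2*(-8))/(2*((-2*(-8)))) - 5 = (½)*(-1 + 16)/16 - 5 = (½)*(1/16)*15 - 5 = 15/32 - 5 = -145/32 ≈ -4.5313)
(W*16)*(-11) = -145/32*16*(-11) = -145/2*(-11) = 1595/2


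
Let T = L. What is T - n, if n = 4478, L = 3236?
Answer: -1242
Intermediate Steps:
T = 3236
T - n = 3236 - 1*4478 = 3236 - 4478 = -1242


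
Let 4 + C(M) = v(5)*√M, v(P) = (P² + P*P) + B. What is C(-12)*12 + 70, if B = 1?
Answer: 22 + 1224*I*√3 ≈ 22.0 + 2120.0*I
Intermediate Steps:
v(P) = 1 + 2*P² (v(P) = (P² + P*P) + 1 = (P² + P²) + 1 = 2*P² + 1 = 1 + 2*P²)
C(M) = -4 + 51*√M (C(M) = -4 + (1 + 2*5²)*√M = -4 + (1 + 2*25)*√M = -4 + (1 + 50)*√M = -4 + 51*√M)
C(-12)*12 + 70 = (-4 + 51*√(-12))*12 + 70 = (-4 + 51*(2*I*√3))*12 + 70 = (-4 + 102*I*√3)*12 + 70 = (-48 + 1224*I*√3) + 70 = 22 + 1224*I*√3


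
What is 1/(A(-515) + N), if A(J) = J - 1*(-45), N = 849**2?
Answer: 1/720331 ≈ 1.3883e-6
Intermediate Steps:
N = 720801
A(J) = 45 + J (A(J) = J + 45 = 45 + J)
1/(A(-515) + N) = 1/((45 - 515) + 720801) = 1/(-470 + 720801) = 1/720331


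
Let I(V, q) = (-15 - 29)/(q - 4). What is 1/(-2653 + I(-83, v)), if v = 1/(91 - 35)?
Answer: -223/589155 ≈ -0.00037851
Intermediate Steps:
v = 1/56 ≈ 0.017857
I(V, q) = -44/(-4 + q)
1/(-2653 + I(-83, v)) = 1/(-2653 - 44/(-4 + 1/56)) = 1/(-2653 - 44/(-223/56)) = 1/(-2653 - 44*(-56/223)) = 1/(-2653 + 2464/223) = 1/(-589155/223) = -223/589155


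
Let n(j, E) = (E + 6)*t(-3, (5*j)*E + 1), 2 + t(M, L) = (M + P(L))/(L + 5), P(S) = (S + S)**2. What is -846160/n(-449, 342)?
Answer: 7734144160/9768862651403 ≈ 0.00079171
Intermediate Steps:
P(S) = 4*S**2 (P(S) = (2*S)**2 = 4*S**2)
t(M, L) = -2 + (M + 4*L**2)/(5 + L) (t(M, L) = -2 + (M + 4*L**2)/(L + 5) = -2 + (M + 4*L**2)/(5 + L))
n(j, E) = (6 + E)*(-15 + 4*(1 + 5*E*j)**2 - 10*E*j)/(6 + 5*E*j) (n(j, E) = (E + 6)*((-10 - 3 - 2*((5*j)*E + 1) + 4*((5*j)*E + 1)**2)/(5 + ((5*j)*E + 1))) = (6 + E)*((-10 - 3 - 2*(5*E*j + 1) + 4*(5*E*j + 1)**2)/(5 + (5*E*j + 1))) = (6 + E)*((-10 - 3 - 2*(1 + 5*E*j) + 4*(1 + 5*E*j)**2)/(5 + (1 + 5*E*j))) = (6 + E)*((-10 - 3 + (-2 - 10*E*j) + 4*(1 + 5*E*j)**2)/(6 + 5*E*j)) = (6 + E)*((-15 + 4*(1 + 5*E*j)**2 - 10*E*j)/(6 + 5*E*j)) = (6 + E)*(-15 + 4*(1 + 5*E*j)**2 - 10*E*j)/(6 + 5*E*j))
-846160/n(-449, 342) = -846160*(-(6 + 5*342*(-449))/((6 + 342)*(15 - 4*(1 + 5*342*(-449))**2 + 10*342*(-449)))) = -846160*(-(6 - 767790)/(348*(15 - 4*(1 - 767790)**2 - 1535580))) = -846160*63982/(29*(15 - 4*(-767789)**2 - 1535580)) = -846160*63982/(29*(15 - 4*589499948521 - 1535580)) = -846160*63982/(29*(15 - 2357999794084 - 1535580)) = -846160/((-1*(-1/767784)*348*(-2358001329649))) = -846160/(-68382038559821/63982) = -846160*(-63982/68382038559821) = 7734144160/9768862651403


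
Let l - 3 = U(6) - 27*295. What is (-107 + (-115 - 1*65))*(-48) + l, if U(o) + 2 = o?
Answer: 5818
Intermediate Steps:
U(o) = -2 + o
l = -7958 (l = 3 + ((-2 + 6) - 27*295) = 3 + (4 - 7965) = 3 - 7961 = -7958)
(-107 + (-115 - 1*65))*(-48) + l = (-107 + (-115 - 1*65))*(-48) - 7958 = (-107 + (-115 - 65))*(-48) - 7958 = (-107 - 180)*(-48) - 7958 = -287*(-48) - 7958 = 13776 - 7958 = 5818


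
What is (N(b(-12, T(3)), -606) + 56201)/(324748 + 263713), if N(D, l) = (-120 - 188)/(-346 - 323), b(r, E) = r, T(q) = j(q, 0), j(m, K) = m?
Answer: 37598777/393680409 ≈ 0.095506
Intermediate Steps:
T(q) = q
N(D, l) = 308/669 (N(D, l) = -308/(-669) = -308*(-1/669) = 308/669)
(N(b(-12, T(3)), -606) + 56201)/(324748 + 263713) = (308/669 + 56201)/(324748 + 263713) = (37598777/669)/588461 = (37598777/669)*(1/588461) = 37598777/393680409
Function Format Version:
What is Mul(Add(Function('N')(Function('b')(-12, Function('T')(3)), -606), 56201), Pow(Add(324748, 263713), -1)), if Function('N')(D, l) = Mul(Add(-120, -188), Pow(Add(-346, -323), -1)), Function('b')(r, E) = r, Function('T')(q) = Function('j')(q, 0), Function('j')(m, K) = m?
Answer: Rational(37598777, 393680409) ≈ 0.095506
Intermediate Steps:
Function('T')(q) = q
Function('N')(D, l) = Rational(308, 669) (Function('N')(D, l) = Mul(-308, Pow(-669, -1)) = Mul(-308, Rational(-1, 669)) = Rational(308, 669))
Mul(Add(Function('N')(Function('b')(-12, Function('T')(3)), -606), 56201), Pow(Add(324748, 263713), -1)) = Mul(Add(Rational(308, 669), 56201), Pow(Add(324748, 263713), -1)) = Mul(Rational(37598777, 669), Pow(588461, -1)) = Mul(Rational(37598777, 669), Rational(1, 588461)) = Rational(37598777, 393680409)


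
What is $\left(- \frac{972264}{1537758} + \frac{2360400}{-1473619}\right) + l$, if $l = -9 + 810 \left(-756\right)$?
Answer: $- \frac{33039898063742837}{53954033481} \approx -6.1237 \cdot 10^{5}$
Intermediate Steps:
$l = -612369$ ($l = -9 - 612360 = -612369$)
$\left(- \frac{972264}{1537758} + \frac{2360400}{-1473619}\right) + l = \left(- \frac{972264}{1537758} + \frac{2360400}{-1473619}\right) - 612369 = \left(\left(-972264\right) \frac{1}{1537758} + 2360400 \left(- \frac{1}{1473619}\right)\right) - 612369 = \left(- \frac{162044}{256293} - \frac{337200}{210517}\right) - 612369 = - \frac{120535016348}{53954033481} - 612369 = - \frac{33039898063742837}{53954033481}$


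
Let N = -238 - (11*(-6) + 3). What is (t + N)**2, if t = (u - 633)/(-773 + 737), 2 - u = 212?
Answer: 3308761/144 ≈ 22978.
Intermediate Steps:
u = -210 (u = 2 - 1*212 = 2 - 212 = -210)
t = 281/12 (t = (-210 - 633)/(-773 + 737) = -843/(-36) = -843*(-1/36) = 281/12 ≈ 23.417)
N = -175 (N = -238 - (-66 + 3) = -238 - 1*(-63) = -238 + 63 = -175)
(t + N)**2 = (281/12 - 175)**2 = (-1819/12)**2 = 3308761/144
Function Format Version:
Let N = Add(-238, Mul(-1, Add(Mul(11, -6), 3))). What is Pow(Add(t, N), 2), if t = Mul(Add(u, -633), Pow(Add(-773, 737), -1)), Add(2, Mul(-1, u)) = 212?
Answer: Rational(3308761, 144) ≈ 22978.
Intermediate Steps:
u = -210 (u = Add(2, Mul(-1, 212)) = Add(2, -212) = -210)
t = Rational(281, 12) (t = Mul(Add(-210, -633), Pow(Add(-773, 737), -1)) = Mul(-843, Pow(-36, -1)) = Mul(-843, Rational(-1, 36)) = Rational(281, 12) ≈ 23.417)
N = -175 (N = Add(-238, Mul(-1, Add(-66, 3))) = Add(-238, Mul(-1, -63)) = Add(-238, 63) = -175)
Pow(Add(t, N), 2) = Pow(Add(Rational(281, 12), -175), 2) = Pow(Rational(-1819, 12), 2) = Rational(3308761, 144)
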